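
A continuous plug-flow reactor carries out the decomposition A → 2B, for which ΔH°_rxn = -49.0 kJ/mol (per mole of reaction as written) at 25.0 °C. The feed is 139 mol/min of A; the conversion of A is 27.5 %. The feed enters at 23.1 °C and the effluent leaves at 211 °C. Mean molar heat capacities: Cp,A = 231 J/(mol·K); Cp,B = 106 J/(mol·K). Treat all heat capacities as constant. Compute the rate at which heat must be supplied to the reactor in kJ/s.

Extent of reaction ξ = 0.275 × 139 = 38.225 mol/min
Reaction term: ξ·ΔH°_rxn = 38.225 × -49.0 = -1873 kJ/min
Sensible, feed 23.1→25 °C: 61.007 kJ/min
Outlet flows (mol/min): A 100.78, B 76.45
Sensible, products 25→211 °C: 5837.2 kJ/min
Q = ΔH = 4025.2 kJ/min = 67.086 kW
Heat supplied = 67.086 kJ/s

Q_in = 67.1 kJ/s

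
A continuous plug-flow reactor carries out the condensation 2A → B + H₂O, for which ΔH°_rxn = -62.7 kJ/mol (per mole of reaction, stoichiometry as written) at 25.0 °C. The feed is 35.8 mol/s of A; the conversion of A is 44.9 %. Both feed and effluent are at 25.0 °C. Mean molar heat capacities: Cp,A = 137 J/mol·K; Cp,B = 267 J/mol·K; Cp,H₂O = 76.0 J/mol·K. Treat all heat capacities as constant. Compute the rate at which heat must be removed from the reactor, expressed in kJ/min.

Q_out = 30200 kJ/min

Extent of reaction ξ = 0.449 × 35.8 / 2 = 8.0371 mol/s
Reaction term: ξ·ΔH°_rxn = 8.0371 × -62.7 = -503.93 kJ/s
Q = ΔH = -503.93 kJ/s = -503.93 kW
Heat removed = 30236 kJ/min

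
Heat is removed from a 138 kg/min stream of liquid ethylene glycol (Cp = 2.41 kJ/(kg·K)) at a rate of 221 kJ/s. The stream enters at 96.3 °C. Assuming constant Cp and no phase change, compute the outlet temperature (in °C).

T_out = 56.4 °C

Q = 221 kJ/s = 13260 kJ/min
ΔT = Q/(ṁ·Cp) = 13260/(138×2.41) = 39.87 K
T_out = 96.3 − 39.87 = 56.43 °C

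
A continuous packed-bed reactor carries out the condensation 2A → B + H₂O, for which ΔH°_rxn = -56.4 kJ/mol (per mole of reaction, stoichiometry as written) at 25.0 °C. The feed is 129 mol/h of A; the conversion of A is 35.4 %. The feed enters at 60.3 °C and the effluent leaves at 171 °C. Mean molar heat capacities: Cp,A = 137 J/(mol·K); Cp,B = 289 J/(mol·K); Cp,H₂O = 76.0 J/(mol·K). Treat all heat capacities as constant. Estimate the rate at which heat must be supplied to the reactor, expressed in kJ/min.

Q_in = 16.2 kJ/min

Extent of reaction ξ = 0.354 × 129 / 2 = 22.833 mol/h
Reaction term: ξ·ΔH°_rxn = 22.833 × -56.4 = -1287.8 kJ/h
Sensible, feed 60.3→25 °C: -623.86 kJ/h
Outlet flows (mol/h): A 83.334, B 22.833, H₂O 22.833
Sensible, products 25→171 °C: 2883.6 kJ/h
Q = ΔH = 971.98 kJ/h = 0.26999 kW
Heat supplied = 16.2 kJ/min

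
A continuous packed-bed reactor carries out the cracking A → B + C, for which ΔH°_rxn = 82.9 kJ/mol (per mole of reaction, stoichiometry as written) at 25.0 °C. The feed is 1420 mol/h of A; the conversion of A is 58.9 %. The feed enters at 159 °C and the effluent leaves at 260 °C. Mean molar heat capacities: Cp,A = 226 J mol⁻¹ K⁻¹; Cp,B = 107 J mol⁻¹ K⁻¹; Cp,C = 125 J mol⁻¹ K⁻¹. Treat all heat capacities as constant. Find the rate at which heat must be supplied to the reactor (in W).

Q_in = 28600 W

Extent of reaction ξ = 0.589 × 1420 = 836.38 mol/h
Reaction term: ξ·ΔH°_rxn = 836.38 × 82.9 = 69336 kJ/h
Sensible, feed 159→25 °C: -43003 kJ/h
Outlet flows (mol/h): A 583.62, B 836.38, C 836.38
Sensible, products 25→260 °C: 76595 kJ/h
Q = ΔH = 102930 kJ/h = 28.591 kW
Heat supplied = 28591 W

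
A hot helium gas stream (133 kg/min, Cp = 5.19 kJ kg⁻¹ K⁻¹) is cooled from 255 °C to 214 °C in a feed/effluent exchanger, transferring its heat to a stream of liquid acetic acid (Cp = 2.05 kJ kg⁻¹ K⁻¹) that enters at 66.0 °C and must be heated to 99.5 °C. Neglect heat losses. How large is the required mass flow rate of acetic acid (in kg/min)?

Heat released by hot stream: Q = 133 × 5.19 × (255 − 214) = 28301 kJ/min
Energy balance on cold side (adiabatic exchanger): Q = ṁ_c·Cp_c·(T_c,out − T_c,in)
ṁ_c = 28301 / [2.05 × (99.5 − 66.0)] = 412.1 kg/min

ṁ_c = 412 kg/min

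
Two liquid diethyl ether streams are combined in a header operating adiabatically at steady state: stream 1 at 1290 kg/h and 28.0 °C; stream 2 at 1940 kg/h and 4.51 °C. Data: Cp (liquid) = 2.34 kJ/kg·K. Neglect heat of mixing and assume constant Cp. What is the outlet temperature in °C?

Energy balance with Q = 0: Σ ṁᵢCp,ᵢ(T_out − Tᵢ) = 0
T_out = Σ ṁᵢCp,ᵢTᵢ / Σ ṁᵢCp,ᵢ
      = 104990 / 7558.2 = 13.891 °C

T_out = 13.9 °C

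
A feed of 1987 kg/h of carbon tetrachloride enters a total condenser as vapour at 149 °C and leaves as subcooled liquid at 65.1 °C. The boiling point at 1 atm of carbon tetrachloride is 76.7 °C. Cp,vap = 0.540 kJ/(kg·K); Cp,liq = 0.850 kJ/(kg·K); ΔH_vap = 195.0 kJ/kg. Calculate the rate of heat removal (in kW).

Q_c = 135 kW

vapour 149→76.7 °C: -39.042 kJ/kg
condensation at 76.7 °C: -195 kJ/kg
liquid 76.7→65.1 °C: -9.86 kJ/kg
Δh = -39.042 + -195 + -9.86 = -243.9 kJ/kg
Q = ṁ·Δh = 1987 kg/h × -243.9 kJ/kg = -484630 kJ/h
|Q| = 134.62 kW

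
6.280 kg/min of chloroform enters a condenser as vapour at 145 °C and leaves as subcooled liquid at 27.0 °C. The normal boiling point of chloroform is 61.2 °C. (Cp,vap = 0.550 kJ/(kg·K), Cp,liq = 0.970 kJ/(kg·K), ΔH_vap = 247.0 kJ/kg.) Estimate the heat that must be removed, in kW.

vapour 145→61.2 °C: -46.09 kJ/kg
condensation at 61.2 °C: -247 kJ/kg
liquid 61.2→27.0 °C: -33.174 kJ/kg
Δh = -46.09 + -247 + -33.174 = -326.26 kJ/kg
Q = ṁ·Δh = 6.280 kg/min × -326.26 kJ/kg = -2048.9 kJ/min
|Q| = 34.149 kW

Q_c = 34.1 kW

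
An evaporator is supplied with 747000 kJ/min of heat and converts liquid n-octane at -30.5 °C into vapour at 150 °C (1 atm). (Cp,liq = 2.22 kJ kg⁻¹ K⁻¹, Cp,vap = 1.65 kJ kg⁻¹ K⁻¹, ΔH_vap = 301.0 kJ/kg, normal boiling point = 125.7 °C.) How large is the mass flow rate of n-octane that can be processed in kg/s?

Δh = 2.22×(125.7−-30.5) + 301.0 + 1.65×(150−125.7) = 687.86 kJ/kg
Q = 747000 kJ/min = 12450 kJ/s = 12450 kJ/s
ṁ = Q/Δh = 12450 / 687.86 = 18.1 kg/s

ṁ = 18.1 kg/s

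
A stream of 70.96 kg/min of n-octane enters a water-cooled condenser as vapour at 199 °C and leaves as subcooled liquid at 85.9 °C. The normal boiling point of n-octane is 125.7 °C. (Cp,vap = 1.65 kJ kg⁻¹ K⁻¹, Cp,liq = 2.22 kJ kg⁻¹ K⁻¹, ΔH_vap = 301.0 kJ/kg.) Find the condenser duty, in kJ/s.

Q_c = 604 kJ/s

vapour 199→125.7 °C: -120.94 kJ/kg
condensation at 125.7 °C: -301 kJ/kg
liquid 125.7→85.9 °C: -88.356 kJ/kg
Δh = -120.94 + -301 + -88.356 = -510.3 kJ/kg
Q = ṁ·Δh = 70.96 kg/min × -510.3 kJ/kg = -36211 kJ/min
|Q| = 603.52 kW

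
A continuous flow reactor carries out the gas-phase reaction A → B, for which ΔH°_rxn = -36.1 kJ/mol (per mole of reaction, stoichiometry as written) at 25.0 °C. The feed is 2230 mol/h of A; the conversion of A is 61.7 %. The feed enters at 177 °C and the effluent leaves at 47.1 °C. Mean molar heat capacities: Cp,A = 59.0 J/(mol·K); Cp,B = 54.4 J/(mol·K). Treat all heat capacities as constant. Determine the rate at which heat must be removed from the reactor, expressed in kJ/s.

Extent of reaction ξ = 0.617 × 2230 = 1375.9 mol/h
Reaction term: ξ·ΔH°_rxn = 1375.9 × -36.1 = -49670 kJ/h
Sensible, feed 177→25 °C: -19999 kJ/h
Outlet flows (mol/h): A 854.09, B 1375.9
Sensible, products 25→47.1 °C: 2767.8 kJ/h
Q = ΔH = -66901 kJ/h = -18.584 kW
Heat removed = 18.584 kJ/s

Q_out = 18.6 kJ/s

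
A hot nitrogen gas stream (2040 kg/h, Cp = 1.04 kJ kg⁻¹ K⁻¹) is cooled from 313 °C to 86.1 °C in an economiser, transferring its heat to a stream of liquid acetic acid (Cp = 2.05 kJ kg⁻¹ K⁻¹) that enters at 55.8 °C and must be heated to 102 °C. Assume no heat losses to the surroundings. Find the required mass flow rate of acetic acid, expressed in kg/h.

Heat released by hot stream: Q = 2040 × 1.04 × (313 − 86.1) = 481390 kJ/h
Energy balance on cold side (adiabatic exchanger): Q = ṁ_c·Cp_c·(T_c,out − T_c,in)
ṁ_c = 481390 / [2.05 × (102 − 55.8)] = 5082.8 kg/h

ṁ_c = 5080 kg/h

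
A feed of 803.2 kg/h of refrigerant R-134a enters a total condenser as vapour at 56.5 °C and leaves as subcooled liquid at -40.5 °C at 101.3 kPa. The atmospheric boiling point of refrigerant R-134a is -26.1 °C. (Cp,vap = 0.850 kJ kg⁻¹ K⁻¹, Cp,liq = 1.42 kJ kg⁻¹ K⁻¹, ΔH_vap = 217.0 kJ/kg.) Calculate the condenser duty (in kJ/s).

vapour 56.5→-26.1 °C: -70.21 kJ/kg
condensation at -26.1 °C: -217 kJ/kg
liquid -26.1→-40.5 °C: -20.448 kJ/kg
Δh = -70.21 + -217 + -20.448 = -307.66 kJ/kg
Q = ṁ·Δh = 803.2 kg/h × -307.66 kJ/kg = -247110 kJ/h
|Q| = 68.642 kW

Q_c = 68.6 kJ/s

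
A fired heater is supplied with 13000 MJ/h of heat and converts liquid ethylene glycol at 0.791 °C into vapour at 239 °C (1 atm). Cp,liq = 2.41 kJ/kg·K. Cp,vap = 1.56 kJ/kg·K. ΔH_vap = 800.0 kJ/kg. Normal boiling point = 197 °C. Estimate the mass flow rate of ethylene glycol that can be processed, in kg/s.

ṁ = 2.70 kg/s

Δh = 2.41×(197−0.791) + 800.0 + 1.56×(239−197) = 1338.4 kJ/kg
Q = 13000 MJ/h = 3611.1 kJ/s = 3611.1 kJ/s
ṁ = Q/Δh = 3611.1 / 1338.4 = 2.6981 kg/s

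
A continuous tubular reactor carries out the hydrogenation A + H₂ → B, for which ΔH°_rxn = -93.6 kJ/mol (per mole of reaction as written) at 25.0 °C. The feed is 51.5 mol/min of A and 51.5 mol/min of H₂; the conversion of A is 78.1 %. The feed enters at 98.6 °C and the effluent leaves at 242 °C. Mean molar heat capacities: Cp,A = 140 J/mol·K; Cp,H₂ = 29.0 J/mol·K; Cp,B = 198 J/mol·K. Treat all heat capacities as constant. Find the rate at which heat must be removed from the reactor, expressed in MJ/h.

Extent of reaction ξ = 0.781 × 51.5 = 40.221 mol/min
Reaction term: ξ·ΔH°_rxn = 40.221 × -93.6 = -3764.7 kJ/min
Sensible, feed 98.6→25 °C: -640.58 kJ/min
Outlet flows (mol/min): A 11.279, H₂ 11.279, B 40.221
Sensible, products 25→242 °C: 2141.8 kJ/min
Q = ΔH = -2263.5 kJ/min = -37.726 kW
Heat removed = 135.81 MJ/h

Q_out = 136 MJ/h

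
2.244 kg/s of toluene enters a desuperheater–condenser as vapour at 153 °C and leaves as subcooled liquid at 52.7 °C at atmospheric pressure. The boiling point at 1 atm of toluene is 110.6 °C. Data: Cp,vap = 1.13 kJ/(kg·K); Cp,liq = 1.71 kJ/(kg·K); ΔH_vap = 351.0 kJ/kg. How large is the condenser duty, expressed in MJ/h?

vapour 153→110.6 °C: -47.912 kJ/kg
condensation at 110.6 °C: -351 kJ/kg
liquid 110.6→52.7 °C: -99.009 kJ/kg
Δh = -47.912 + -351 + -99.009 = -497.92 kJ/kg
Q = ṁ·Δh = 2.244 kg/s × -497.92 kJ/kg = -1117.3 kJ/s
|Q| = 1117.3 kW = 4022.4 MJ/h

Q_c = 4020 MJ/h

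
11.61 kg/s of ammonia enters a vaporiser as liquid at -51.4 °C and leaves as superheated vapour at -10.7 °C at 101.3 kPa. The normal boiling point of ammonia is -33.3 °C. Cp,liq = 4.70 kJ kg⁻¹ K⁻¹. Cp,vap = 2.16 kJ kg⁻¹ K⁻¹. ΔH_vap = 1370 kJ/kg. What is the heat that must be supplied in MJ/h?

Q = 62900 MJ/h

liquid -51.4→-33.3 °C: 85.07 kJ/kg
vaporisation at -33.3 °C: 1370 kJ/kg
vapour -33.3→-10.7 °C: 48.816 kJ/kg
Δh = 85.07 + 1370 + 48.816 = 1503.9 kJ/kg
Q = ṁ·Δh = 11.61 kg/s × 1503.9 kJ/kg = 17460 kJ/s
|Q| = 17460 kW = 62856 MJ/h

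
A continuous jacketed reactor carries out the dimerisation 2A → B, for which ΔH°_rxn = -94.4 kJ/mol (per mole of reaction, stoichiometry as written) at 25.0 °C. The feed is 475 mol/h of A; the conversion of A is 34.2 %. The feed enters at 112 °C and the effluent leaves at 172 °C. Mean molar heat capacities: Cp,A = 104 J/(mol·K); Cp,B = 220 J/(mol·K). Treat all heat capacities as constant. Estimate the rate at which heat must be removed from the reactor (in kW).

Q_out = 1.27 kW

Extent of reaction ξ = 0.342 × 475 / 2 = 81.225 mol/h
Reaction term: ξ·ΔH°_rxn = 81.225 × -94.4 = -7667.6 kJ/h
Sensible, feed 112→25 °C: -4297.8 kJ/h
Outlet flows (mol/h): A 312.55, B 81.225
Sensible, products 25→172 °C: 7405.1 kJ/h
Q = ΔH = -4560.4 kJ/h = -1.2668 kW
Heat removed = 1.2668 kW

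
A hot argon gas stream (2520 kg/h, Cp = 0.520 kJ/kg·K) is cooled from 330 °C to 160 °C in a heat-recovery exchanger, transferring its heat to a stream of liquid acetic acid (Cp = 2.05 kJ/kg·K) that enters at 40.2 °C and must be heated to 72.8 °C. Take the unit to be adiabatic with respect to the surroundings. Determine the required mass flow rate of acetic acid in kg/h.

Heat released by hot stream: Q = 2520 × 0.520 × (330 − 160) = 222770 kJ/h
Energy balance on cold side (adiabatic exchanger): Q = ṁ_c·Cp_c·(T_c,out − T_c,in)
ṁ_c = 222770 / [2.05 × (72.8 − 40.2)] = 3333.4 kg/h

ṁ_c = 3330 kg/h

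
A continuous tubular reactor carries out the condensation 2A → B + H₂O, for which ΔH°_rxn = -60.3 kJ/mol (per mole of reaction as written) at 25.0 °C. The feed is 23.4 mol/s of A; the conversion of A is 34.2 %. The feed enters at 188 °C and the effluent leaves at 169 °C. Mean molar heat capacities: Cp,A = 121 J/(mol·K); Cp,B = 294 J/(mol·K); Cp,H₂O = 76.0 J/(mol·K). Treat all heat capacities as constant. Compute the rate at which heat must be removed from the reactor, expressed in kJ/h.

Q_out = 797000 kJ/h

Extent of reaction ξ = 0.342 × 23.4 / 2 = 4.0014 mol/s
Reaction term: ξ·ΔH°_rxn = 4.0014 × -60.3 = -241.28 kJ/s
Sensible, feed 188→25 °C: -461.52 kJ/s
Outlet flows (mol/s): A 15.397, B 4.0014, H₂O 4.0014
Sensible, products 25→169 °C: 481.48 kJ/s
Q = ΔH = -221.33 kJ/s = -221.33 kW
Heat removed = 796780 kJ/h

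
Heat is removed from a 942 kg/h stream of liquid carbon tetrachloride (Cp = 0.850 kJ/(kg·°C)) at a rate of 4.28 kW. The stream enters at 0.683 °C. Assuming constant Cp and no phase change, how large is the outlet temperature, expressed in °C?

T_out = -18.6 °C

Q = 4.28 kW = 15408 kJ/h
ΔT = Q/(ṁ·Cp) = 15408/(942×0.850) = 19.243 K
T_out = 0.683 − 19.243 = -18.56 °C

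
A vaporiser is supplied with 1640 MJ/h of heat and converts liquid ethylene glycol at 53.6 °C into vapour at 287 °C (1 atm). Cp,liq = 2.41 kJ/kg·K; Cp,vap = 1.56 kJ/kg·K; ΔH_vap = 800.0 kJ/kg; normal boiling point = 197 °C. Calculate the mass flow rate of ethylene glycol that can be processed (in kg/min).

Δh = 2.41×(197−53.6) + 800.0 + 1.56×(287−197) = 1286 kJ/kg
Q = 1640 MJ/h = 455.56 kJ/s = 27333 kJ/min
ṁ = Q/Δh = 27333 / 1286 = 21.255 kg/min

ṁ = 21.3 kg/min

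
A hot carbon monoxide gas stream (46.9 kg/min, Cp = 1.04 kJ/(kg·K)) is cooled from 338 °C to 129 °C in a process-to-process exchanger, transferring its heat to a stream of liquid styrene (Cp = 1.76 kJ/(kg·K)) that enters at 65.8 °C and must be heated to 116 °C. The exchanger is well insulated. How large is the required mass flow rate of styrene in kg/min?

Heat released by hot stream: Q = 46.9 × 1.04 × (338 − 129) = 10194 kJ/min
Energy balance on cold side (adiabatic exchanger): Q = ṁ_c·Cp_c·(T_c,out − T_c,in)
ṁ_c = 10194 / [1.76 × (116 − 65.8)] = 115.38 kg/min

ṁ_c = 115 kg/min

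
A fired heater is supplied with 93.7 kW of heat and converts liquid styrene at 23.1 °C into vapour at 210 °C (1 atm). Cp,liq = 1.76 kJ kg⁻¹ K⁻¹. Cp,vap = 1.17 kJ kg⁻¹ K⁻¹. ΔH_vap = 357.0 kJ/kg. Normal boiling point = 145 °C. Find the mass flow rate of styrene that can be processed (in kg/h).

ṁ = 521 kg/h

Δh = 1.76×(145−23.1) + 357.0 + 1.17×(210−145) = 647.59 kJ/kg
Q = 93.7 kW = 93.7 kJ/s = 337320 kJ/h
ṁ = Q/Δh = 337320 / 647.59 = 520.88 kg/h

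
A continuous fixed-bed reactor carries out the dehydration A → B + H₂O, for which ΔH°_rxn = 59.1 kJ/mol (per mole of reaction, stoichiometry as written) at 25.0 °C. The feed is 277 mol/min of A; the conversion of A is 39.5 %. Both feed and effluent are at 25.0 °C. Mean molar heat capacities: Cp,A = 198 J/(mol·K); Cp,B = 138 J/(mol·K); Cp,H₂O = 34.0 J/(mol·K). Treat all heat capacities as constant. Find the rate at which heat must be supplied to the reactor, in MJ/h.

Q_in = 388 MJ/h

Extent of reaction ξ = 0.395 × 277 = 109.42 mol/min
Reaction term: ξ·ΔH°_rxn = 109.42 × 59.1 = 6466.4 kJ/min
Q = ΔH = 6466.4 kJ/min = 107.77 kW
Heat supplied = 387.99 MJ/h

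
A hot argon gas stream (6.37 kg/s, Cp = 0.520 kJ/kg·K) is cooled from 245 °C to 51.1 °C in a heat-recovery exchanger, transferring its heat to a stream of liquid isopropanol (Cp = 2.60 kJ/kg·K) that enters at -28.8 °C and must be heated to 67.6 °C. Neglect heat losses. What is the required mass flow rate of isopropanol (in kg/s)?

ṁ_c = 2.56 kg/s

Heat released by hot stream: Q = 6.37 × 0.520 × (245 − 51.1) = 642.27 kJ/s
Energy balance on cold side (adiabatic exchanger): Q = ṁ_c·Cp_c·(T_c,out − T_c,in)
ṁ_c = 642.27 / [2.60 × (67.6 − -28.8)] = 2.5625 kg/s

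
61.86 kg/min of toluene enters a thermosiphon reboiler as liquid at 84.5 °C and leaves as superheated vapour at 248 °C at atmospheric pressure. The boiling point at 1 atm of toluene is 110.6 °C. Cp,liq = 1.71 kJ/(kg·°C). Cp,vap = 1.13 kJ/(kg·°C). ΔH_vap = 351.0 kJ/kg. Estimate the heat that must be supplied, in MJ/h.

liquid 84.5→110.6 °C: 44.631 kJ/kg
vaporisation at 110.6 °C: 351 kJ/kg
vapour 110.6→248 °C: 155.26 kJ/kg
Δh = 44.631 + 351 + 155.26 = 550.89 kJ/kg
Q = ṁ·Δh = 61.86 kg/min × 550.89 kJ/kg = 34078 kJ/min
|Q| = 567.97 kW = 2044.7 MJ/h

Q = 2040 MJ/h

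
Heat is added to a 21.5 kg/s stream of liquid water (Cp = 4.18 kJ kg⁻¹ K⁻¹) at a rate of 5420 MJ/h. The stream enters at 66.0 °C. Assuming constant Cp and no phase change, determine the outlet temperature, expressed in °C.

Q = 5420 MJ/h = 1505.6 kJ/s
ΔT = Q/(ṁ·Cp) = 1505.6/(21.5×4.18) = 16.753 K
T_out = 66.0 + 16.753 = 82.753 °C

T_out = 82.8 °C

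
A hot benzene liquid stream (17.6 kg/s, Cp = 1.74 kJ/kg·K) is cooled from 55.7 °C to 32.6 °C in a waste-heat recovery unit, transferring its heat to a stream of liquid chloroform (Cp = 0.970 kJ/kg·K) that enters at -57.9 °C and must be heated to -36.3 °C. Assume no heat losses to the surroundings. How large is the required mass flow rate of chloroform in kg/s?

ṁ_c = 33.8 kg/s

Heat released by hot stream: Q = 17.6 × 1.74 × (55.7 − 32.6) = 707.41 kJ/s
Energy balance on cold side (adiabatic exchanger): Q = ṁ_c·Cp_c·(T_c,out − T_c,in)
ṁ_c = 707.41 / [0.970 × (-36.3 − -57.9)] = 33.764 kg/s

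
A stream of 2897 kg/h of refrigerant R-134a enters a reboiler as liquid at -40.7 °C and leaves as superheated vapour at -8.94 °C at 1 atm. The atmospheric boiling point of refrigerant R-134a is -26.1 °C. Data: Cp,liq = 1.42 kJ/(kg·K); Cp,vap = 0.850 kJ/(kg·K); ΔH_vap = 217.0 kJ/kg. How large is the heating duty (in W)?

Q = 203000 W

liquid -40.7→-26.1 °C: 20.732 kJ/kg
vaporisation at -26.1 °C: 217 kJ/kg
vapour -26.1→-8.94 °C: 14.586 kJ/kg
Δh = 20.732 + 217 + 14.586 = 252.32 kJ/kg
Q = ṁ·Δh = 2897 kg/h × 252.32 kJ/kg = 730970 kJ/h
|Q| = 203.05 kW = 203050 W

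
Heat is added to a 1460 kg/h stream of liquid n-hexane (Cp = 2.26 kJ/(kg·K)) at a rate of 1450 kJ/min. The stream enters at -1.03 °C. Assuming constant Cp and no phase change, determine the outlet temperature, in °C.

T_out = 25.3 °C

Q = 1450 kJ/min = 87000 kJ/h
ΔT = Q/(ṁ·Cp) = 87000/(1460×2.26) = 26.367 K
T_out = -1.03 + 26.367 = 25.337 °C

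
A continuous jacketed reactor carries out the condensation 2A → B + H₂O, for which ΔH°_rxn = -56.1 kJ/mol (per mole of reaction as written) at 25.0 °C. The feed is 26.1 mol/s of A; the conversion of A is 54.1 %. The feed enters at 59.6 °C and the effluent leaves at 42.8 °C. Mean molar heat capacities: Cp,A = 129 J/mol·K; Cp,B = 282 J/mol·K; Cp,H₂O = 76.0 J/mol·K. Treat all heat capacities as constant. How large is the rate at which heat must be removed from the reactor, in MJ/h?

Extent of reaction ξ = 0.541 × 26.1 / 2 = 7.0601 mol/s
Reaction term: ξ·ΔH°_rxn = 7.0601 × -56.1 = -396.07 kJ/s
Sensible, feed 59.6→25 °C: -116.49 kJ/s
Outlet flows (mol/s): A 11.98, B 7.0601, H₂O 7.0601
Sensible, products 25→42.8 °C: 72.498 kJ/s
Q = ΔH = -440.07 kJ/s = -440.07 kW
Heat removed = 1584.2 MJ/h

Q_out = 1580 MJ/h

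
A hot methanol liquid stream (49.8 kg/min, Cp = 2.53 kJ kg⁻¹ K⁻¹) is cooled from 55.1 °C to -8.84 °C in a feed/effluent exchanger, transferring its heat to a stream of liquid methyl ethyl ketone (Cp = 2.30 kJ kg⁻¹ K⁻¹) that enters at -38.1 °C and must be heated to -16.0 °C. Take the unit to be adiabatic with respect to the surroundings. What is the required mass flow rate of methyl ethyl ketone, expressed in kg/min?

ṁ_c = 158 kg/min

Heat released by hot stream: Q = 49.8 × 2.53 × (55.1 − -8.84) = 8056.1 kJ/min
Energy balance on cold side (adiabatic exchanger): Q = ṁ_c·Cp_c·(T_c,out − T_c,in)
ṁ_c = 8056.1 / [2.30 × (-16.0 − -38.1)] = 158.49 kg/min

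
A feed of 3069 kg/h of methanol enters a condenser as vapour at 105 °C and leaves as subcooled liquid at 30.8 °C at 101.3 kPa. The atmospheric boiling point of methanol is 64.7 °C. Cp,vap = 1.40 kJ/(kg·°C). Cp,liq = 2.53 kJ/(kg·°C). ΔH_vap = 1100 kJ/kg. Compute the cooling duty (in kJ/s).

Q_c = 1060 kJ/s

vapour 105→64.7 °C: -56.42 kJ/kg
condensation at 64.7 °C: -1100 kJ/kg
liquid 64.7→30.8 °C: -85.767 kJ/kg
Δh = -56.42 + -1100 + -85.767 = -1242.2 kJ/kg
Q = ṁ·Δh = 3069 kg/h × -1242.2 kJ/kg = -3.8123e+06 kJ/h
|Q| = 1059 kW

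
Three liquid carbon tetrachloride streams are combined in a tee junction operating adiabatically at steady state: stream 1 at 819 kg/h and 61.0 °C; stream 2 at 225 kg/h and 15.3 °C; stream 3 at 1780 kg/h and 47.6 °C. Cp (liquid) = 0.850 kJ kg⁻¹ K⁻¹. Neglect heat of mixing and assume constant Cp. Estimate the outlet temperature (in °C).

Adiabatic, steady state ⇒ Σ ṁᵢCp,ᵢ(T_out − Tᵢ) = 0
Σ ṁᵢCp,ᵢTᵢ = 819×0.850×61.0 + 225×0.850×15.3 + 1780×0.850×47.6 = 117410
Σ ṁᵢCp,ᵢ = 819×0.850 + 225×0.850 + 1780×0.850 = 2400.4
T_out = 117410 / 2400.4 = 48.913 °C

T_out = 48.9 °C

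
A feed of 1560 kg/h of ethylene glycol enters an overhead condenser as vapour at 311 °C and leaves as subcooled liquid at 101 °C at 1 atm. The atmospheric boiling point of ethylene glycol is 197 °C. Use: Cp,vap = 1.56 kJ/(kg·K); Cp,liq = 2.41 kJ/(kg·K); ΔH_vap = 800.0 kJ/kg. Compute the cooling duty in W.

vapour 311→197 °C: -177.84 kJ/kg
condensation at 197 °C: -800 kJ/kg
liquid 197→101 °C: -231.36 kJ/kg
Δh = -177.84 + -800 + -231.36 = -1209.2 kJ/kg
Q = ṁ·Δh = 1560 kg/h × -1209.2 kJ/kg = -1.8864e+06 kJ/h
|Q| = 523.99 kW = 523990 W

Q_c = 524000 W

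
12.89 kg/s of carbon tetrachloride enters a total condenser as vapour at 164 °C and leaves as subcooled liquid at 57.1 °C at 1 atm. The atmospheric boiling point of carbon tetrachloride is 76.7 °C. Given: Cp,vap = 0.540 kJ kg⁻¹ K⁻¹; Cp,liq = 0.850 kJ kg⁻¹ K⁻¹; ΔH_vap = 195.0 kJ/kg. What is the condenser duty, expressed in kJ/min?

Q_c = 200000 kJ/min

vapour 164→76.7 °C: -47.142 kJ/kg
condensation at 76.7 °C: -195 kJ/kg
liquid 76.7→57.1 °C: -16.66 kJ/kg
Δh = -47.142 + -195 + -16.66 = -258.8 kJ/kg
Q = ṁ·Δh = 12.89 kg/s × -258.8 kJ/kg = -3336 kJ/s
|Q| = 3336 kW = 200160 kJ/min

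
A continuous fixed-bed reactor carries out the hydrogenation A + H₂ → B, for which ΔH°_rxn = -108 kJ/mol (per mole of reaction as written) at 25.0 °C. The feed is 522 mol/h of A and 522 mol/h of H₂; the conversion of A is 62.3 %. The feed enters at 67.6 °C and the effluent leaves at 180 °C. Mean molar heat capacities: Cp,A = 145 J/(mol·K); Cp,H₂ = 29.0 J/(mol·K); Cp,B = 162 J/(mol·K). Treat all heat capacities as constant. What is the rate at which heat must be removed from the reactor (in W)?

Extent of reaction ξ = 0.623 × 522 = 325.21 mol/h
Reaction term: ξ·ΔH°_rxn = 325.21 × -108 = -35122 kJ/h
Sensible, feed 67.6→25 °C: -3869.3 kJ/h
Outlet flows (mol/h): A 196.79, H₂ 196.79, B 325.21
Sensible, products 25→180 °C: 13473 kJ/h
Q = ΔH = -25518 kJ/h = -7.0884 kW
Heat removed = 7088.4 W

Q_out = 7090 W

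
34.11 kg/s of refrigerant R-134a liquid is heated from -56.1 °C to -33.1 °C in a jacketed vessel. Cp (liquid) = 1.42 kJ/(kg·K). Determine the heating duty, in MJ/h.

Q = 4010 MJ/h

Q = ṁ·Cp·ΔT = 34.11 × 1.42 × (-33.1 − -56.1) = 1114 kJ/s
Heating duty = 4010.5 MJ/h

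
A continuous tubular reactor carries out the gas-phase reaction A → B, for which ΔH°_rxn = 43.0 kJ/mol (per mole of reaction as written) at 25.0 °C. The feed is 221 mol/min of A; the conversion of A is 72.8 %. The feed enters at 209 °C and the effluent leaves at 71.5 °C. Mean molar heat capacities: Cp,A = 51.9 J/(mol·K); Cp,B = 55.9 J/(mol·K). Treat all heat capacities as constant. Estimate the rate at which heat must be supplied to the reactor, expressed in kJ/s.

Extent of reaction ξ = 0.728 × 221 = 160.89 mol/min
Reaction term: ξ·ΔH°_rxn = 160.89 × 43.0 = 6918.2 kJ/min
Sensible, feed 209→25 °C: -2110.5 kJ/min
Outlet flows (mol/min): A 60.112, B 160.89
Sensible, products 25→71.5 °C: 563.28 kJ/min
Q = ΔH = 5371 kJ/min = 89.517 kW
Heat supplied = 89.517 kJ/s

Q_in = 89.5 kJ/s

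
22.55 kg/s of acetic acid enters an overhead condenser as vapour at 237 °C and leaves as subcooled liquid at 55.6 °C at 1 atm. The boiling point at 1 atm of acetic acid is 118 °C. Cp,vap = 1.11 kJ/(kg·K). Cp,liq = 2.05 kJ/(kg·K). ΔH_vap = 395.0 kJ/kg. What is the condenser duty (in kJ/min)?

vapour 237→118 °C: -132.09 kJ/kg
condensation at 118 °C: -395 kJ/kg
liquid 118→55.6 °C: -127.92 kJ/kg
Δh = -132.09 + -395 + -127.92 = -655.01 kJ/kg
Q = ṁ·Δh = 22.55 kg/s × -655.01 kJ/kg = -14770 kJ/s
|Q| = 14770 kW = 886230 kJ/min

Q_c = 886000 kJ/min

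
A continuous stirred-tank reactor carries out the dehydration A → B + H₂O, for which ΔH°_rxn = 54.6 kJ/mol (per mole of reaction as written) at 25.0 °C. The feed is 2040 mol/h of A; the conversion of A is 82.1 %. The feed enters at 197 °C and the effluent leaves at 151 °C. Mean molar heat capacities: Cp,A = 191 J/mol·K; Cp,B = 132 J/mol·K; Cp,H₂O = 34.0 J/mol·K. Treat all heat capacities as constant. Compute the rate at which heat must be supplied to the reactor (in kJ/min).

Q_in = 1140 kJ/min

Extent of reaction ξ = 0.821 × 2040 = 1674.8 mol/h
Reaction term: ξ·ΔH°_rxn = 1674.8 × 54.6 = 91446 kJ/h
Sensible, feed 197→25 °C: -67018 kJ/h
Outlet flows (mol/h): A 365.16, B 1674.8, H₂O 1674.8
Sensible, products 25→151 °C: 43819 kJ/h
Q = ΔH = 68247 kJ/h = 18.958 kW
Heat supplied = 1137.5 kJ/min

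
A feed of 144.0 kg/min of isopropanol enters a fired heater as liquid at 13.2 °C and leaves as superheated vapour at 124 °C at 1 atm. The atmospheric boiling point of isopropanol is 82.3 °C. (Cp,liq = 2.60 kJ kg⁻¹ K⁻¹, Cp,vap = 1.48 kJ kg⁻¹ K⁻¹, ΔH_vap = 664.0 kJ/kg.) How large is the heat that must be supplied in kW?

liquid 13.2→82.3 °C: 179.66 kJ/kg
vaporisation at 82.3 °C: 664 kJ/kg
vapour 82.3→124 °C: 61.716 kJ/kg
Δh = 179.66 + 664 + 61.716 = 905.38 kJ/kg
Q = ṁ·Δh = 144.0 kg/min × 905.38 kJ/kg = 130370 kJ/min
|Q| = 2172.9 kW

Q = 2170 kW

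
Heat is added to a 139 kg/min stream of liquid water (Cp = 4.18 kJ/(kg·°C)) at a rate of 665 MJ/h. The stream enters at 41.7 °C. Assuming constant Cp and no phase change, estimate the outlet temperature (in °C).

Q = 665 MJ/h = 11083 kJ/min
ΔT = Q/(ṁ·Cp) = 11083/(139×4.18) = 19.076 K
T_out = 41.7 + 19.076 = 60.776 °C

T_out = 60.8 °C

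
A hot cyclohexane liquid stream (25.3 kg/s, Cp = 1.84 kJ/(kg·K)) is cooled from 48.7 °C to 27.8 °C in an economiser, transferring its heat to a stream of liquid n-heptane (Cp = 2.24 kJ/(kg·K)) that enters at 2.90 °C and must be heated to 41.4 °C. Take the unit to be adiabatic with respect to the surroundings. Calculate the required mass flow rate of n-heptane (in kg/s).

ṁ_c = 11.3 kg/s

Heat released by hot stream: Q = 25.3 × 1.84 × (48.7 − 27.8) = 972.94 kJ/s
Energy balance on cold side (adiabatic exchanger): Q = ṁ_c·Cp_c·(T_c,out − T_c,in)
ṁ_c = 972.94 / [2.24 × (41.4 − 2.90)] = 11.282 kg/s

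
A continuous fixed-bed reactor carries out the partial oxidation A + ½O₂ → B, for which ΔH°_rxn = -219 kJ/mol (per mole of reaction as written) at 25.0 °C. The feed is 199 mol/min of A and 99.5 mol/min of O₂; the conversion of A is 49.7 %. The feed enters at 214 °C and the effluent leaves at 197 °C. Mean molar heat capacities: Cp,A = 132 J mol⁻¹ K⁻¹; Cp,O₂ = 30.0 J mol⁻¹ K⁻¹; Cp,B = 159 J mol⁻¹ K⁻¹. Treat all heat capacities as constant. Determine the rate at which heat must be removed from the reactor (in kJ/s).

Q_out = 366 kJ/s

Extent of reaction ξ = 0.497 × 199 = 98.903 mol/min
Reaction term: ξ·ΔH°_rxn = 98.903 × -219 = -21660 kJ/min
Sensible, feed 214→25 °C: -5528.8 kJ/min
Outlet flows (mol/min): A 100.1, O₂ 50.048, B 98.903
Sensible, products 25→197 °C: 5235.7 kJ/min
Q = ΔH = -21953 kJ/min = -365.88 kW
Heat removed = 365.88 kJ/s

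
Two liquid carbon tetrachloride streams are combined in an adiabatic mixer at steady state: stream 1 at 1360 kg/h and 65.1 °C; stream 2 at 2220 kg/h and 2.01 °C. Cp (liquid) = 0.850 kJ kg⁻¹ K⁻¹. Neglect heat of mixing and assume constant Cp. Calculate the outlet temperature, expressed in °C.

T_out = 26.0 °C

Energy balance with Q = 0: Σ ṁᵢCp,ᵢ(T_out − Tᵢ) = 0
Σ ṁᵢCp,ᵢTᵢ = 1360×0.850×65.1 + 2220×0.850×2.01 = 79048
Σ ṁᵢCp,ᵢ = 1360×0.850 + 2220×0.850 = 3043
T_out = 79048 / 3043 = 25.977 °C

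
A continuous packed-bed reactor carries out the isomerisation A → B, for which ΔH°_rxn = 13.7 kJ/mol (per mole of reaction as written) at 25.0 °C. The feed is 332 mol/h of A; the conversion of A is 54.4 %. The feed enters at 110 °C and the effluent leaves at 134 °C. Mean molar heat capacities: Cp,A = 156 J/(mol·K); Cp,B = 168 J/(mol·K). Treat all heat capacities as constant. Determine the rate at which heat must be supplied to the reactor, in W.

Extent of reaction ξ = 0.544 × 332 = 180.61 mol/h
Reaction term: ξ·ΔH°_rxn = 180.61 × 13.7 = 2474.3 kJ/h
Sensible, feed 110→25 °C: -4402.3 kJ/h
Outlet flows (mol/h): A 151.39, B 180.61
Sensible, products 25→134 °C: 5881.6 kJ/h
Q = ΔH = 3953.6 kJ/h = 1.0982 kW
Heat supplied = 1098.2 W

Q_in = 1100 W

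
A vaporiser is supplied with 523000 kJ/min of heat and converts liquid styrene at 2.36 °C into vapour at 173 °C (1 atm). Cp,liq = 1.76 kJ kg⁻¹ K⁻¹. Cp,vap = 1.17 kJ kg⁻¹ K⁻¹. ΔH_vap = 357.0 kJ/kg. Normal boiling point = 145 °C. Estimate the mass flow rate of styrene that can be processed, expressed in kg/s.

Δh = 1.76×(145−2.36) + 357.0 + 1.17×(173−145) = 640.81 kJ/kg
Q = 523000 kJ/min = 8716.7 kJ/s = 8716.7 kJ/s
ṁ = Q/Δh = 8716.7 / 640.81 = 13.603 kg/s

ṁ = 13.6 kg/s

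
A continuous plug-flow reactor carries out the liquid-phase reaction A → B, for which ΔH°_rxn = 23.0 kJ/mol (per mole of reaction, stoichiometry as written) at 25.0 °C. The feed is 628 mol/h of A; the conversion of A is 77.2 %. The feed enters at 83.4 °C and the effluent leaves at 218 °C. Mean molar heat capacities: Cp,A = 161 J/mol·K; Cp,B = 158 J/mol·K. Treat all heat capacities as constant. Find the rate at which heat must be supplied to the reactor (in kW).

Extent of reaction ξ = 0.772 × 628 = 484.82 mol/h
Reaction term: ξ·ΔH°_rxn = 484.82 × 23.0 = 11151 kJ/h
Sensible, feed 83.4→25 °C: -5904.7 kJ/h
Outlet flows (mol/h): A 143.18, B 484.82
Sensible, products 25→218 °C: 19233 kJ/h
Q = ΔH = 24479 kJ/h = 6.7998 kW
Heat supplied = 6.7998 kW

Q_in = 6.80 kW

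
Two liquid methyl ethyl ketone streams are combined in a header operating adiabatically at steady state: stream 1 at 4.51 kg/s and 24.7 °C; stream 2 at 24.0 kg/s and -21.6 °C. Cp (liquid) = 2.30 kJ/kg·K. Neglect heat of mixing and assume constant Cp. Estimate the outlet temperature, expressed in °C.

Energy balance with Q = 0: Σ ṁᵢCp,ᵢ(T_out − Tᵢ) = 0
T_out = Σ ṁᵢCp,ᵢTᵢ / Σ ṁᵢCp,ᵢ
      = -936.11 / 65.573 = -14.276 °C

T_out = -14.3 °C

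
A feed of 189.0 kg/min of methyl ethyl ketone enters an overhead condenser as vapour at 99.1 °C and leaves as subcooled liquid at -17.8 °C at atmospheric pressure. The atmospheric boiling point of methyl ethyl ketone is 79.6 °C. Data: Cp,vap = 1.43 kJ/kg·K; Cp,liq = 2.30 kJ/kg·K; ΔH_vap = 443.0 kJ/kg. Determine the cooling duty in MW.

vapour 99.1→79.6 °C: -27.885 kJ/kg
condensation at 79.6 °C: -443 kJ/kg
liquid 79.6→-17.8 °C: -224.02 kJ/kg
Δh = -27.885 + -443 + -224.02 = -694.9 kJ/kg
Q = ṁ·Δh = 189.0 kg/min × -694.9 kJ/kg = -131340 kJ/min
|Q| = 2189 kW = 2.189 MW

Q_c = 2.19 MW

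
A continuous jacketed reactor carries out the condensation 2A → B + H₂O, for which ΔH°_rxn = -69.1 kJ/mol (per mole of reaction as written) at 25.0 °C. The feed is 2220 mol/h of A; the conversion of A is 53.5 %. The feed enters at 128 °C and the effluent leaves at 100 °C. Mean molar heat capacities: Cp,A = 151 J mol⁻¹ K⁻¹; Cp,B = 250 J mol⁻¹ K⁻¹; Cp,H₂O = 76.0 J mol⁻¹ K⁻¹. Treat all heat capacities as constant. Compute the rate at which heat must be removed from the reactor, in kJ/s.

Extent of reaction ξ = 0.535 × 2220 / 2 = 593.85 mol/h
Reaction term: ξ·ΔH°_rxn = 593.85 × -69.1 = -41035 kJ/h
Sensible, feed 128→25 °C: -34528 kJ/h
Outlet flows (mol/h): A 1032.3, B 593.85, H₂O 593.85
Sensible, products 25→100 °C: 26210 kJ/h
Q = ΔH = -49352 kJ/h = -13.709 kW
Heat removed = 13.709 kJ/s

Q_out = 13.7 kJ/s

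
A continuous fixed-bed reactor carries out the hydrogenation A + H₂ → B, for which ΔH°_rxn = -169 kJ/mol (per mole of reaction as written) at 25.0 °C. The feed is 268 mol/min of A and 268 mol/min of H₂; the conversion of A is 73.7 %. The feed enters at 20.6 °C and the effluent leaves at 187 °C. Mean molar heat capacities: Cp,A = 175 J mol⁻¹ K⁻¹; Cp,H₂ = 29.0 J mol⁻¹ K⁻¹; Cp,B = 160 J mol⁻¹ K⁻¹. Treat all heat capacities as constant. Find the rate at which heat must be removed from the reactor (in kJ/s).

Q_out = 428 kJ/s

Extent of reaction ξ = 0.737 × 268 = 197.52 mol/min
Reaction term: ξ·ΔH°_rxn = 197.52 × -169 = -33380 kJ/min
Sensible, feed 20.6→25 °C: 240.56 kJ/min
Outlet flows (mol/min): A 70.484, H₂ 70.484, B 197.52
Sensible, products 25→187 °C: 7449 kJ/min
Q = ΔH = -25691 kJ/min = -428.18 kW
Heat removed = 428.18 kJ/s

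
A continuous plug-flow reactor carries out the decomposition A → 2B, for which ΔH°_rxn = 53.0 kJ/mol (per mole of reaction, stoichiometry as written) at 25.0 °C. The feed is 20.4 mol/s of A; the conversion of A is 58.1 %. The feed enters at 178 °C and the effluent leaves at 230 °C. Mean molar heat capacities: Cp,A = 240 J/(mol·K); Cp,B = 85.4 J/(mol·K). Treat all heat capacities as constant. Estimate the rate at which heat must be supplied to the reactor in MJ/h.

Q_in = 2570 MJ/h

Extent of reaction ξ = 0.581 × 20.4 = 11.852 mol/s
Reaction term: ξ·ΔH°_rxn = 11.852 × 53.0 = 628.18 kJ/s
Sensible, feed 178→25 °C: -749.09 kJ/s
Outlet flows (mol/s): A 8.5476, B 23.705
Sensible, products 25→230 °C: 835.54 kJ/s
Q = ΔH = 714.63 kJ/s = 714.63 kW
Heat supplied = 2572.7 MJ/h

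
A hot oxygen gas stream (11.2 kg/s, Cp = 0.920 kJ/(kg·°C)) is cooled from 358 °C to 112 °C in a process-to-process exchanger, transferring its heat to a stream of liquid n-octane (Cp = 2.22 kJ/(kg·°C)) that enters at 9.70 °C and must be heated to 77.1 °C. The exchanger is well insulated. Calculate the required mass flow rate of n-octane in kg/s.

Heat released by hot stream: Q = 11.2 × 0.920 × (358 − 112) = 2534.8 kJ/s
Energy balance on cold side (adiabatic exchanger): Q = ṁ_c·Cp_c·(T_c,out − T_c,in)
ṁ_c = 2534.8 / [2.22 × (77.1 − 9.70)] = 16.941 kg/s

ṁ_c = 16.9 kg/s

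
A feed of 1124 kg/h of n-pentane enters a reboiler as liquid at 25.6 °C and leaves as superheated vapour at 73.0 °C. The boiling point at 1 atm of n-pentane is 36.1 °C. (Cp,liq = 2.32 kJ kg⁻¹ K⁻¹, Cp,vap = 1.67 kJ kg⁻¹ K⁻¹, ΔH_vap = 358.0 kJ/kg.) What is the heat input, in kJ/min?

liquid 25.6→36.1 °C: 24.36 kJ/kg
vaporisation at 36.1 °C: 358 kJ/kg
vapour 36.1→73.0 °C: 61.623 kJ/kg
Δh = 24.36 + 358 + 61.623 = 443.98 kJ/kg
Q = ṁ·Δh = 1124 kg/h × 443.98 kJ/kg = 499040 kJ/h
|Q| = 138.62 kW = 8317.3 kJ/min

Q = 8320 kJ/min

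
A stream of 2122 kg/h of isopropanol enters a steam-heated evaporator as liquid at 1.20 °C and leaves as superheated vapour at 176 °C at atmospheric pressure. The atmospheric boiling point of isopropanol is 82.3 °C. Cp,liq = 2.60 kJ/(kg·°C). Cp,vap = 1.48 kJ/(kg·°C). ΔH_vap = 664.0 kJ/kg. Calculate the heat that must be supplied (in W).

liquid 1.20→82.3 °C: 210.86 kJ/kg
vaporisation at 82.3 °C: 664 kJ/kg
vapour 82.3→176 °C: 138.68 kJ/kg
Δh = 210.86 + 664 + 138.68 = 1013.5 kJ/kg
Q = ṁ·Δh = 2122 kg/h × 1013.5 kJ/kg = 2.1507e+06 kJ/h
|Q| = 597.42 kW = 597420 W

Q = 597000 W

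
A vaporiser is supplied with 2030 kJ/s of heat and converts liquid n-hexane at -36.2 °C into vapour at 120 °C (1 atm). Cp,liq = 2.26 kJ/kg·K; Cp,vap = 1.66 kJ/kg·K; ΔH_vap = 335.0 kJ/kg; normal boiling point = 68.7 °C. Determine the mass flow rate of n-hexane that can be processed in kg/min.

ṁ = 185 kg/min

Δh = 2.26×(68.7−-36.2) + 335.0 + 1.66×(120−68.7) = 657.23 kJ/kg
Q = 2030 kJ/s = 2030 kJ/s = 121800 kJ/min
ṁ = Q/Δh = 121800 / 657.23 = 185.32 kg/min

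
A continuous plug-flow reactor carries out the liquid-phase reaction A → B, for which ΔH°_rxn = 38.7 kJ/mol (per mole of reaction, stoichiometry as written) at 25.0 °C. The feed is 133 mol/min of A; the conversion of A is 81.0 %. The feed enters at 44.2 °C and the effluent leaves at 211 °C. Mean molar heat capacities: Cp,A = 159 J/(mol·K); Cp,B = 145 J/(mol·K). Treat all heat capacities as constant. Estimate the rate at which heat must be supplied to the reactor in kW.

Extent of reaction ξ = 0.810 × 133 = 107.73 mol/min
Reaction term: ξ·ΔH°_rxn = 107.73 × 38.7 = 4169.2 kJ/min
Sensible, feed 44.2→25 °C: -406.02 kJ/min
Outlet flows (mol/min): A 25.27, B 107.73
Sensible, products 25→211 °C: 3652.8 kJ/min
Q = ΔH = 7415.9 kJ/min = 123.6 kW
Heat supplied = 123.6 kW

Q_in = 124 kW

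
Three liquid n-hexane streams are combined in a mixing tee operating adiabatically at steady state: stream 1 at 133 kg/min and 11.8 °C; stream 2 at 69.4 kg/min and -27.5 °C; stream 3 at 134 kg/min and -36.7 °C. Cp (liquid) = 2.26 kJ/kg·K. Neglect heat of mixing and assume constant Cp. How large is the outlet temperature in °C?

Adiabatic, steady state ⇒ Σ ṁᵢCp,ᵢ(T_out − Tᵢ) = 0
Σ ṁᵢCp,ᵢTᵢ = 133×2.26×11.8 + 69.4×2.26×-27.5 + 134×2.26×-36.7 = -11881
Σ ṁᵢCp,ᵢ = 133×2.26 + 69.4×2.26 + 134×2.26 = 760.26
T_out = -11881 / 760.26 = -15.627 °C

T_out = -15.6 °C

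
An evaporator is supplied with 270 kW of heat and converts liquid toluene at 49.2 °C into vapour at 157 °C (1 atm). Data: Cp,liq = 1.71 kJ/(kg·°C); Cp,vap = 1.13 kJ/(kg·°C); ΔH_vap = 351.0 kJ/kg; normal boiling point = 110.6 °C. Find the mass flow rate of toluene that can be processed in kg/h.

Δh = 1.71×(110.6−49.2) + 351.0 + 1.13×(157−110.6) = 508.43 kJ/kg
Q = 270 kW = 270 kJ/s = 972000 kJ/h
ṁ = Q/Δh = 972000 / 508.43 = 1911.8 kg/h

ṁ = 1910 kg/h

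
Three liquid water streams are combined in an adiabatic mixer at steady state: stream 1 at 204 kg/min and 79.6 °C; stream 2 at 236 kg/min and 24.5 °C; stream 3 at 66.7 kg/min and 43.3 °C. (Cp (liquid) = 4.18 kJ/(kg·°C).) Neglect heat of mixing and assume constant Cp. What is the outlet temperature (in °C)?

T_out = 49.2 °C

Adiabatic, steady state ⇒ Σ ṁᵢCp,ᵢ(T_out − Tᵢ) = 0
T_out = Σ ṁᵢCp,ᵢTᵢ / Σ ṁᵢCp,ᵢ
      = 104120 / 2118 = 49.158 °C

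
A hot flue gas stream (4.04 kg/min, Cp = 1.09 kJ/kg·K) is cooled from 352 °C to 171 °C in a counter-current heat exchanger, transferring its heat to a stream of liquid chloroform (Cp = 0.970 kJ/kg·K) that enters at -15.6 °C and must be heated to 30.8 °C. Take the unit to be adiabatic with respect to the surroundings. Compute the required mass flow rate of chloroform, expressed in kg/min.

ṁ_c = 17.7 kg/min

Heat released by hot stream: Q = 4.04 × 1.09 × (352 − 171) = 797.05 kJ/min
Energy balance on cold side (adiabatic exchanger): Q = ṁ_c·Cp_c·(T_c,out − T_c,in)
ṁ_c = 797.05 / [0.970 × (30.8 − -15.6)] = 17.709 kg/min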